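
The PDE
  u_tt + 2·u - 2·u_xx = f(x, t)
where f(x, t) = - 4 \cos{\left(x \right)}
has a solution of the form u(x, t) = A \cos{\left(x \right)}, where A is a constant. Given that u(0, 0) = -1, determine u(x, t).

Answer: u(x, t) = - \cos{\left(x \right)}

Derivation:
Substitute the ansatz u = A \cos{\left(x \right)} into the left-hand side.
Derivatives of the ansatz:
  u_tt = 0
  u_xx = - A \cos{\left(x \right)}
Term by term:
  u_tt = 0
  2·u = 2 A \cos{\left(x \right)}
  -2·u_xx = 2 A \cos{\left(x \right)}
So the left-hand side equals
  4 A \cos{\left(x \right)}
This must equal f(x, t) = - 4 \cos{\left(x \right)} identically.
Matching coefficients of the independent functions:
  [\cos{\left(x \right)}]:  4 A = -4
Solving: A = -1.
Check against the point condition:
  u(0, 0) = -1  ⟹  A = -1  ✓
Hence u(x, t) = - \cos{\left(x \right)}.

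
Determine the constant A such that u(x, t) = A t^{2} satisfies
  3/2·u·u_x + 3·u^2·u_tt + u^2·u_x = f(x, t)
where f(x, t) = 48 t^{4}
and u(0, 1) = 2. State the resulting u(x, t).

Substitute the ansatz u = A t^{2} into the left-hand side.
Derivatives of the ansatz:
  u_x = 0
  u_tt = 2 A
Term by term:
  3/2·u·u_x = 0
  3·u^2·u_tt = 6 A^{3} t^{4}
  u^2·u_x = 0
So the left-hand side equals
  6 A^{3} t^{4}
This must equal f(x, t) = 48 t^{4} identically.
Matching coefficients of the independent functions:
  [t^{4}]:  6 A^{3} = 48
Solving: A = 2.
Check against the point condition:
  u(0, 1) = 2  ⟹  A = 2  ✓
Hence u(x, t) = 2 t^{2}.

Answer: u(x, t) = 2 t^{2}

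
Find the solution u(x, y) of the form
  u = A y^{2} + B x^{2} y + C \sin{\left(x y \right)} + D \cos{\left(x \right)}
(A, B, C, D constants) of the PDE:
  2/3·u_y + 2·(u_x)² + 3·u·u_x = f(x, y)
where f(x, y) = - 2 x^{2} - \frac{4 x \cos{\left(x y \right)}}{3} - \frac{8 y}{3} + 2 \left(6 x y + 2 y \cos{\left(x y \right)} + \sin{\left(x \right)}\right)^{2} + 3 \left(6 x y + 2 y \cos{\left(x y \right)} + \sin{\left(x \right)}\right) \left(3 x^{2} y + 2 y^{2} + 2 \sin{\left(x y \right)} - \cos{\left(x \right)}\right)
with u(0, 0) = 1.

Answer: u(x, y) = - 3 x^{2} y - 2 y^{2} - 2 \sin{\left(x y \right)} + \cos{\left(x \right)}

Derivation:
Substitute the ansatz u = A y^{2} + B x^{2} y + C \sin{\left(x y \right)} + D \cos{\left(x \right)} into the left-hand side.
Derivatives of the ansatz:
  u_y = 2 A y + B x^{2} + C x \cos{\left(x y \right)}
  u_x = 2 B x y + C y \cos{\left(x y \right)} - D \sin{\left(x \right)}
Term by term:
  2/3·u_y = \frac{4 A y}{3} + \frac{2 B x^{2}}{3} + \frac{2 C x \cos{\left(x y \right)}}{3}
  2·(u_x)² = 8 B^{2} x^{2} y^{2} + 8 B C x y^{2} \cos{\left(x y \right)} - 8 B D x y \sin{\left(x \right)} + 2 C^{2} y^{2} \cos^{2}{\left(x y \right)} - 4 C D y \sin{\left(x \right)} \cos{\left(x y \right)} + 2 D^{2} \sin^{2}{\left(x \right)}
  3·u·u_x = 6 A B x y^{3} + 3 A C y^{3} \cos{\left(x y \right)} - 3 A D y^{2} \sin{\left(x \right)} + 6 B^{2} x^{3} y^{2} + 3 B C x^{2} y^{2} \cos{\left(x y \right)} + 6 B C x y \sin{\left(x y \right)} - 3 B D x^{2} y \sin{\left(x \right)} + 6 B D x y \cos{\left(x \right)} + 3 C^{2} y \sin{\left(x y \right)} \cos{\left(x y \right)} + 3 C D y \cos{\left(x \right)} \cos{\left(x y \right)} - 3 C D \sin{\left(x \right)} \sin{\left(x y \right)} - 3 D^{2} \sin{\left(x \right)} \cos{\left(x \right)}
So the left-hand side equals
  6 A B x y^{3} + 3 A C y^{3} \cos{\left(x y \right)} - 3 A D y^{2} \sin{\left(x \right)} + \frac{4 A y}{3} + 6 B^{2} x^{3} y^{2} + 8 B^{2} x^{2} y^{2} + 3 B C x^{2} y^{2} \cos{\left(x y \right)} + 8 B C x y^{2} \cos{\left(x y \right)} + 6 B C x y \sin{\left(x y \right)} - 3 B D x^{2} y \sin{\left(x \right)} - 8 B D x y \sin{\left(x \right)} + 6 B D x y \cos{\left(x \right)} + \frac{2 B x^{2}}{3} + 2 C^{2} y^{2} \cos^{2}{\left(x y \right)} + 3 C^{2} y \sin{\left(x y \right)} \cos{\left(x y \right)} - 4 C D y \sin{\left(x \right)} \cos{\left(x y \right)} + 3 C D y \cos{\left(x \right)} \cos{\left(x y \right)} - 3 C D \sin{\left(x \right)} \sin{\left(x y \right)} + \frac{2 C x \cos{\left(x y \right)}}{3} + 2 D^{2} \sin^{2}{\left(x \right)} - 3 D^{2} \sin{\left(x \right)} \cos{\left(x \right)}
This must equal f(x, y) identically; expanded, f = 54 x^{3} y^{2} + 18 x^{2} y^{2} \cos{\left(x y \right)} + 72 x^{2} y^{2} + 9 x^{2} y \sin{\left(x \right)} - 2 x^{2} + 36 x y^{3} + 48 x y^{2} \cos{\left(x y \right)} + 24 x y \sin{\left(x \right)} + 36 x y \sin{\left(x y \right)} - 18 x y \cos{\left(x \right)} - \frac{4 x \cos{\left(x y \right)}}{3} + 12 y^{3} \cos{\left(x y \right)} + 6 y^{2} \sin{\left(x \right)} + 8 y^{2} \cos^{2}{\left(x y \right)} + 8 y \sin{\left(x \right)} \cos{\left(x y \right)} + 12 y \sin{\left(x y \right)} \cos{\left(x y \right)} - 6 y \cos{\left(x \right)} \cos{\left(x y \right)} - \frac{8 y}{3} + 2 \sin^{2}{\left(x \right)} + 6 \sin{\left(x \right)} \sin{\left(x y \right)} - 3 \sin{\left(x \right)} \cos{\left(x \right)}.
Matching coefficients of the independent functions:
(each divided by its leading coefficient; functions giving the same equation are listed together)
  [x^{2}]:  B + 3 = 0
  [y]:  A + 2 = 0
  [x y^{3}]:  A B - 6 = 0
  [x \cos{\left(x y \right)}]:  C + 2 = 0
  [x^{2} y^{2}, x^{3} y^{2}]:  B^{2} - 9 = 0
  [y^{2} \sin{\left(x \right)}]:  A D + 2 = 0
  [y^{2} \cos^{2}{\left(x y \right)}, y \sin{\left(x y \right)} \cos{\left(x y \right)}]:  C^{2} - 4 = 0
  [y^{3} \cos{\left(x y \right)}]:  A C - 4 = 0
  [\sin{\left(x \right)} \sin{\left(x y \right)}, y \sin{\left(x \right)} \cos{\left(x y \right)}, y \cos{\left(x \right)} \cos{\left(x y \right)}]:  C D + 2 = 0
  [\sin{\left(x \right)} \cos{\left(x \right)}, \sin^{2}{\left(x \right)}]:  D^{2} - 1 = 0
  [x y \sin{\left(x \right)}, x y \cos{\left(x \right)}, x^{2} y \sin{\left(x \right)}]:  B D + 3 = 0
  [x y \sin{\left(x y \right)}, x y^{2} \cos{\left(x y \right)}, x^{2} y^{2} \cos{\left(x y \right)}]:  B C - 6 = 0
Solving: A = -2, B = -3, C = -2, D = 1.
Check against the point condition:
  u(0, 0) = 1  ⟹  D = 1  ✓
Hence u(x, y) = - 3 x^{2} y - 2 y^{2} - 2 \sin{\left(x y \right)} + \cos{\left(x \right)}.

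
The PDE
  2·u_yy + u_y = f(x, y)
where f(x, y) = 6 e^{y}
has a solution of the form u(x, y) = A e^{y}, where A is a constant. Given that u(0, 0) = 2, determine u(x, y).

Answer: u(x, y) = 2 e^{y}

Derivation:
Substitute the ansatz u = A e^{y} into the left-hand side.
Derivatives of the ansatz:
  u_yy = A e^{y}
  u_y = A e^{y}
Term by term:
  2·u_yy = 2 A e^{y}
  u_y = A e^{y}
So the left-hand side equals
  3 A e^{y}
This must equal f(x, y) = 6 e^{y} identically.
Matching coefficients of the independent functions:
  [e^{y}]:  3 A = 6
Solving: A = 2.
Check against the point condition:
  u(0, 0) = 2  ⟹  A = 2  ✓
Hence u(x, y) = 2 e^{y}.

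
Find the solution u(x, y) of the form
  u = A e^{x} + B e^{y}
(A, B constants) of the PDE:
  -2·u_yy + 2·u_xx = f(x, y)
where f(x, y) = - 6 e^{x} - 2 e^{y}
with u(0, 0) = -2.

Substitute the ansatz u = A e^{x} + B e^{y} into the left-hand side.
Derivatives of the ansatz:
  u_yy = B e^{y}
  u_xx = A e^{x}
Term by term:
  -2·u_yy = - 2 B e^{y}
  2·u_xx = 2 A e^{x}
So the left-hand side equals
  2 A e^{x} - 2 B e^{y}
This must equal f(x, y) = - 6 e^{x} - 2 e^{y} identically.
Matching coefficients of the independent functions:
  [e^{x}]:  2 A = -6
  [e^{y}]:  - 2 B = -2
Solving: A = -3, B = 1.
Check against the point condition:
  u(0, 0) = -2  ⟹  A + B = -2  ✓
Hence u(x, y) = - 3 e^{x} + e^{y}.

Answer: u(x, y) = - 3 e^{x} + e^{y}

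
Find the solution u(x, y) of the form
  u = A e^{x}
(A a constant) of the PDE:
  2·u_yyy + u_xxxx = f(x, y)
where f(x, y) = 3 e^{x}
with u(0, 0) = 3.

Substitute the ansatz u = A e^{x} into the left-hand side.
Derivatives of the ansatz:
  u_yyy = 0
  u_xxxx = A e^{x}
Term by term:
  2·u_yyy = 0
  u_xxxx = A e^{x}
So the left-hand side equals
  A e^{x}
This must equal f(x, y) = 3 e^{x} identically.
Matching coefficients of the independent functions:
  [e^{x}]:  A = 3
Solving: A = 3.
Check against the point condition:
  u(0, 0) = 3  ⟹  A = 3  ✓
Hence u(x, y) = 3 e^{x}.

Answer: u(x, y) = 3 e^{x}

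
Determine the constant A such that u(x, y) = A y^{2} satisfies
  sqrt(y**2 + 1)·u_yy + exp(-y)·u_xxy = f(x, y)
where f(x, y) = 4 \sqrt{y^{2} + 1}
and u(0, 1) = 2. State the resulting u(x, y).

Answer: u(x, y) = 2 y^{2}

Derivation:
Substitute the ansatz u = A y^{2} into the left-hand side.
Derivatives of the ansatz:
  u_yy = 2 A
  u_xxy = 0
Term by term:
  sqrt(y**2 + 1)·u_yy = 2 A \sqrt{y^{2} + 1}
  exp(-y)·u_xxy = 0
So the left-hand side equals
  2 A \sqrt{y^{2} + 1}
This must equal f(x, y) = 4 \sqrt{y^{2} + 1} identically.
Matching coefficients of the independent functions:
  [\sqrt{y^{2} + 1}]:  2 A = 4
Solving: A = 2.
Check against the point condition:
  u(0, 1) = 2  ⟹  A = 2  ✓
Hence u(x, y) = 2 y^{2}.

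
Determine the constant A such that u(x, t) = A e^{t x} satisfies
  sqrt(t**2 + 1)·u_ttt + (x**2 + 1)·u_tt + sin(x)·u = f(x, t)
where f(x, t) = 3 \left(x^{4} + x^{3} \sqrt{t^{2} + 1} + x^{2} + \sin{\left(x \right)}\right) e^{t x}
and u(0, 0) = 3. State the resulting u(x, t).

Answer: u(x, t) = 3 e^{t x}

Derivation:
Substitute the ansatz u = A e^{t x} into the left-hand side.
Derivatives of the ansatz:
  u_ttt = A x^{3} e^{t x}
  u_tt = A x^{2} e^{t x}
Term by term:
  sqrt(t**2 + 1)·u_ttt = A x^{3} \sqrt{t^{2} + 1} e^{t x}
  (x**2 + 1)·u_tt = A x^{4} e^{t x} + A x^{2} e^{t x}
  sin(x)·u = A e^{t x} \sin{\left(x \right)}
So the left-hand side equals
  A x^{4} e^{t x} + A x^{3} \sqrt{t^{2} + 1} e^{t x} + A x^{2} e^{t x} + A e^{t x} \sin{\left(x \right)}
This must equal f(x, t) identically; expanded, f = 3 x^{4} e^{t x} + 3 x^{3} \sqrt{t^{2} + 1} e^{t x} + 3 x^{2} e^{t x} + 3 e^{t x} \sin{\left(x \right)}.
Matching coefficients of the independent functions:
  [x^{2} e^{t x}, x^{4} e^{t x}, e^{t x} \sin{\left(x \right)}, x^{3} \sqrt{t^{2} + 1} e^{t x}]:  A = 3
Solving: A = 3.
Check against the point condition:
  u(0, 0) = 3  ⟹  A = 3  ✓
Hence u(x, t) = 3 e^{t x}.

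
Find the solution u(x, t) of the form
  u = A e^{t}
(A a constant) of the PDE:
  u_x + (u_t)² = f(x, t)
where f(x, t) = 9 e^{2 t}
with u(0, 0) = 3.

Substitute the ansatz u = A e^{t} into the left-hand side.
Derivatives of the ansatz:
  u_x = 0
  u_t = A e^{t}
Term by term:
  u_x = 0
  (u_t)² = A^{2} e^{2 t}
So the left-hand side equals
  A^{2} e^{2 t}
This must equal f(x, t) = 9 e^{2 t} identically.
Matching coefficients of the independent functions:
  [e^{2 t}]:  A^{2} = 9
These equations allow (A) = (-3) or (3).
Impose the point condition(s):
  u(0, 0) = 3  ⟹  A = 3
Only A = 3 satisfies everything.
Hence u(x, t) = 3 e^{t}.

Answer: u(x, t) = 3 e^{t}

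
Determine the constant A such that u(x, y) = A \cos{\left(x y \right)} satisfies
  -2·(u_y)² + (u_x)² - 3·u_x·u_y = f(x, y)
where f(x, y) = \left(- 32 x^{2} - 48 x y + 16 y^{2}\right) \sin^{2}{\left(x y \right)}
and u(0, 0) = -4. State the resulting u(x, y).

Substitute the ansatz u = A \cos{\left(x y \right)} into the left-hand side.
Derivatives of the ansatz:
  u_y = - A x \sin{\left(x y \right)}
  u_x = - A y \sin{\left(x y \right)}
Term by term:
  -2·(u_y)² = - 2 A^{2} x^{2} \sin^{2}{\left(x y \right)}
  (u_x)² = A^{2} y^{2} \sin^{2}{\left(x y \right)}
  -3·u_x·u_y = - 3 A^{2} x y \sin^{2}{\left(x y \right)}
So the left-hand side equals
  - 2 A^{2} x^{2} \sin^{2}{\left(x y \right)} - 3 A^{2} x y \sin^{2}{\left(x y \right)} + A^{2} y^{2} \sin^{2}{\left(x y \right)}
This must equal f(x, y) identically; expanded, f = - 32 x^{2} \sin^{2}{\left(x y \right)} - 48 x y \sin^{2}{\left(x y \right)} + 16 y^{2} \sin^{2}{\left(x y \right)}.
Matching coefficients of the independent functions:
  [x^{2} \sin^{2}{\left(x y \right)}]:  - 2 A^{2} = -32
  [y^{2} \sin^{2}{\left(x y \right)}]:  A^{2} = 16
  [x y \sin^{2}{\left(x y \right)}]:  - 3 A^{2} = -48
These equations allow (A) = (-4) or (4).
Impose the point condition(s):
  u(0, 0) = -4  ⟹  A = -4
Only A = -4 satisfies everything.
Hence u(x, y) = - 4 \cos{\left(x y \right)}.

Answer: u(x, y) = - 4 \cos{\left(x y \right)}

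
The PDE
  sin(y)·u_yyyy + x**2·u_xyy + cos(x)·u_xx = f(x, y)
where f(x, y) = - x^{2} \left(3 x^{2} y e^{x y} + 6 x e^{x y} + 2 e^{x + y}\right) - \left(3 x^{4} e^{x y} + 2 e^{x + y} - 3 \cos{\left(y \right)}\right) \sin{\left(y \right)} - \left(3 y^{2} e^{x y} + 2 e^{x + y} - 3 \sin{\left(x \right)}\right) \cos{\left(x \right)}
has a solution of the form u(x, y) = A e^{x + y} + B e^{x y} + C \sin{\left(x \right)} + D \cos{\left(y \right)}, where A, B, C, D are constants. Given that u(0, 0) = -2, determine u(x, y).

Answer: u(x, y) = - 3 e^{x y} - 2 e^{x + y} - 3 \sin{\left(x \right)} + 3 \cos{\left(y \right)}

Derivation:
Substitute the ansatz u = A e^{x + y} + B e^{x y} + C \sin{\left(x \right)} + D \cos{\left(y \right)} into the left-hand side.
Derivatives of the ansatz:
  u_yyyy = A e^{x} e^{y} + B x^{4} e^{x y} + D \cos{\left(y \right)}
  u_xyy = A e^{x} e^{y} + B x^{2} y e^{x y} + 2 B x e^{x y}
  u_xx = A e^{x} e^{y} + B y^{2} e^{x y} - C \sin{\left(x \right)}
Term by term:
  sin(y)·u_yyyy = A e^{x} e^{y} \sin{\left(y \right)} + B x^{4} e^{x y} \sin{\left(y \right)} + D \sin{\left(y \right)} \cos{\left(y \right)}
  x**2·u_xyy = A x^{2} e^{x} e^{y} + B x^{4} y e^{x y} + 2 B x^{3} e^{x y}
  cos(x)·u_xx = A e^{x} e^{y} \cos{\left(x \right)} + B y^{2} e^{x y} \cos{\left(x \right)} - C \sin{\left(x \right)} \cos{\left(x \right)}
So the left-hand side equals
  A x^{2} e^{x} e^{y} + A e^{x} e^{y} \sin{\left(y \right)} + A e^{x} e^{y} \cos{\left(x \right)} + B x^{4} y e^{x y} + B x^{4} e^{x y} \sin{\left(y \right)} + 2 B x^{3} e^{x y} + B y^{2} e^{x y} \cos{\left(x \right)} - C \sin{\left(x \right)} \cos{\left(x \right)} + D \sin{\left(y \right)} \cos{\left(y \right)}
This must equal f(x, y) identically; expanded, f = - 3 x^{4} y e^{x y} - 3 x^{4} e^{x y} \sin{\left(y \right)} - 6 x^{3} e^{x y} - 2 x^{2} e^{x} e^{y} - 3 y^{2} e^{x y} \cos{\left(x \right)} - 2 e^{x} e^{y} \sin{\left(y \right)} - 2 e^{x} e^{y} \cos{\left(x \right)} + 3 \sin{\left(x \right)} \cos{\left(x \right)} + 3 \sin{\left(y \right)} \cos{\left(y \right)}.
Matching coefficients of the independent functions:
  [x^{3} e^{x y}]:  2 B = -6
  [\sin{\left(x \right)} \cos{\left(x \right)}]:  - C = 3
  [\sin{\left(y \right)} \cos{\left(y \right)}]:  D = 3
  [x^{2} e^{x} e^{y}, e^{x} e^{y} \sin{\left(y \right)}, e^{x} e^{y} \cos{\left(x \right)}]:  A = -2
  [x^{4} y e^{x y}, x^{4} e^{x y} \sin{\left(y \right)}, y^{2} e^{x y} \cos{\left(x \right)}]:  B = -3
Solving: A = -2, B = -3, C = -3, D = 3.
Check against the point condition:
  u(0, 0) = -2  ⟹  A + B + D = -2  ✓
Hence u(x, y) = - 3 e^{x y} - 2 e^{x + y} - 3 \sin{\left(x \right)} + 3 \cos{\left(y \right)}.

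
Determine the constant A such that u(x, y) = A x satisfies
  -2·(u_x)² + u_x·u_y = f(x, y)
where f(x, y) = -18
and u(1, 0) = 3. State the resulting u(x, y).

Substitute the ansatz u = A x into the left-hand side.
Derivatives of the ansatz:
  u_x = A
  u_y = 0
Term by term:
  -2·(u_x)² = - 2 A^{2}
  u_x·u_y = 0
So the left-hand side equals
  - 2 A^{2}
This must equal f(x, y) = -18 identically.
Matching coefficients of the independent functions:
  [constant term]:  - 2 A^{2} = -18
These equations allow (A) = (-3) or (3).
Impose the point condition(s):
  u(1, 0) = 3  ⟹  A = 3
Only A = 3 satisfies everything.
Hence u(x, y) = 3 x.

Answer: u(x, y) = 3 x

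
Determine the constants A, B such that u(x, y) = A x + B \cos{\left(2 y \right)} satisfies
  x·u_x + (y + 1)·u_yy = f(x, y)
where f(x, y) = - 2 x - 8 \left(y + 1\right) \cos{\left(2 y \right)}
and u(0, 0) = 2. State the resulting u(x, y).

Substitute the ansatz u = A x + B \cos{\left(2 y \right)} into the left-hand side.
Derivatives of the ansatz:
  u_x = A
  u_yy = - 4 B \cos{\left(2 y \right)}
Term by term:
  x·u_x = A x
  (y + 1)·u_yy = - 4 B y \cos{\left(2 y \right)} - 4 B \cos{\left(2 y \right)}
So the left-hand side equals
  A x - 4 B y \cos{\left(2 y \right)} - 4 B \cos{\left(2 y \right)}
This must equal f(x, y) identically; expanded, f = - 2 x - 8 y \cos{\left(2 y \right)} - 8 \cos{\left(2 y \right)}.
Matching coefficients of the independent functions:
  [x]:  A = -2
  [y \cos{\left(2 y \right)}, \cos{\left(2 y \right)}]:  - 4 B = -8
Solving: A = -2, B = 2.
Check against the point condition:
  u(0, 0) = 2  ⟹  B = 2  ✓
Hence u(x, y) = - 2 x + 2 \cos{\left(2 y \right)}.

Answer: u(x, y) = - 2 x + 2 \cos{\left(2 y \right)}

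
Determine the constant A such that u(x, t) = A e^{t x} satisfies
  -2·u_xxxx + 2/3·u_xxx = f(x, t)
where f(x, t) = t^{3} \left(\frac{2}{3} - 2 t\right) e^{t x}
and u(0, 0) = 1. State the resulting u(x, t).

Substitute the ansatz u = A e^{t x} into the left-hand side.
Derivatives of the ansatz:
  u_xxxx = A t^{4} e^{t x}
  u_xxx = A t^{3} e^{t x}
Term by term:
  -2·u_xxxx = - 2 A t^{4} e^{t x}
  2/3·u_xxx = \frac{2 A t^{3} e^{t x}}{3}
So the left-hand side equals
  - 2 A t^{4} e^{t x} + \frac{2 A t^{3} e^{t x}}{3}
This must equal f(x, t) identically; expanded, f = - 2 t^{4} e^{t x} + \frac{2 t^{3} e^{t x}}{3}.
Matching coefficients of the independent functions:
  [t^{3} e^{t x}]:  \frac{2 A}{3} = \frac{2}{3}
  [t^{4} e^{t x}]:  - 2 A = -2
Solving: A = 1.
Check against the point condition:
  u(0, 0) = 1  ⟹  A = 1  ✓
Hence u(x, t) = e^{t x}.

Answer: u(x, t) = e^{t x}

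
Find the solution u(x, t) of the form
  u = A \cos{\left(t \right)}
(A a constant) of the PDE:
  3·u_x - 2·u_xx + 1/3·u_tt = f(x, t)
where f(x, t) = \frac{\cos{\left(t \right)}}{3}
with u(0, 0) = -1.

Substitute the ansatz u = A \cos{\left(t \right)} into the left-hand side.
Derivatives of the ansatz:
  u_x = 0
  u_xx = 0
  u_tt = - A \cos{\left(t \right)}
Term by term:
  3·u_x = 0
  -2·u_xx = 0
  1/3·u_tt = - \frac{A \cos{\left(t \right)}}{3}
So the left-hand side equals
  - \frac{A \cos{\left(t \right)}}{3}
This must equal f(x, t) = \frac{\cos{\left(t \right)}}{3} identically.
Matching coefficients of the independent functions:
  [\cos{\left(t \right)}]:  - \frac{A}{3} = \frac{1}{3}
Solving: A = -1.
Check against the point condition:
  u(0, 0) = -1  ⟹  A = -1  ✓
Hence u(x, t) = - \cos{\left(t \right)}.

Answer: u(x, t) = - \cos{\left(t \right)}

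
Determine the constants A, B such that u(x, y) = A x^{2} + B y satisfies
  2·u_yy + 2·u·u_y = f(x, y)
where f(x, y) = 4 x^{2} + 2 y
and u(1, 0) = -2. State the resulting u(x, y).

Answer: u(x, y) = - 2 x^{2} - y

Derivation:
Substitute the ansatz u = A x^{2} + B y into the left-hand side.
Derivatives of the ansatz:
  u_yy = 0
  u_y = B
Term by term:
  2·u_yy = 0
  2·u·u_y = 2 A B x^{2} + 2 B^{2} y
So the left-hand side equals
  2 A B x^{2} + 2 B^{2} y
This must equal f(x, y) = 4 x^{2} + 2 y identically.
Matching coefficients of the independent functions:
  [x^{2}]:  2 A B = 4
  [y]:  2 B^{2} = 2
These equations allow (A, B) = (-2, -1) or (2, 1).
Impose the point condition(s):
  u(1, 0) = -2  ⟹  A = -2
Only A = -2, B = -1 satisfies everything.
Hence u(x, y) = - 2 x^{2} - y.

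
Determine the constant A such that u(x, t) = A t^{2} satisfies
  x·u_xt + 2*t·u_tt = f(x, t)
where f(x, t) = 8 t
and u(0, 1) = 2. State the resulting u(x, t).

Substitute the ansatz u = A t^{2} into the left-hand side.
Derivatives of the ansatz:
  u_xt = 0
  u_tt = 2 A
Term by term:
  x·u_xt = 0
  2*t·u_tt = 4 A t
So the left-hand side equals
  4 A t
This must equal f(x, t) = 8 t identically.
Matching coefficients of the independent functions:
  [t]:  4 A = 8
Solving: A = 2.
Check against the point condition:
  u(0, 1) = 2  ⟹  A = 2  ✓
Hence u(x, t) = 2 t^{2}.

Answer: u(x, t) = 2 t^{2}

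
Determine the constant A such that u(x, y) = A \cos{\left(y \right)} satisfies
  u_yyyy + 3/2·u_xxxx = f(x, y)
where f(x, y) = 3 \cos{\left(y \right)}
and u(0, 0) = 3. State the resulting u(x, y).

Substitute the ansatz u = A \cos{\left(y \right)} into the left-hand side.
Derivatives of the ansatz:
  u_yyyy = A \cos{\left(y \right)}
  u_xxxx = 0
Term by term:
  u_yyyy = A \cos{\left(y \right)}
  3/2·u_xxxx = 0
So the left-hand side equals
  A \cos{\left(y \right)}
This must equal f(x, y) = 3 \cos{\left(y \right)} identically.
Matching coefficients of the independent functions:
  [\cos{\left(y \right)}]:  A = 3
Solving: A = 3.
Check against the point condition:
  u(0, 0) = 3  ⟹  A = 3  ✓
Hence u(x, y) = 3 \cos{\left(y \right)}.

Answer: u(x, y) = 3 \cos{\left(y \right)}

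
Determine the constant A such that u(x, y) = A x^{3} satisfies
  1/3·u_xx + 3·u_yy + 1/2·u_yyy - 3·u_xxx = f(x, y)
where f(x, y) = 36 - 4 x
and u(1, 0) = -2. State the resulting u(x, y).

Answer: u(x, y) = - 2 x^{3}

Derivation:
Substitute the ansatz u = A x^{3} into the left-hand side.
Derivatives of the ansatz:
  u_xx = 6 A x
  u_yy = 0
  u_yyy = 0
  u_xxx = 6 A
Term by term:
  1/3·u_xx = 2 A x
  3·u_yy = 0
  1/2·u_yyy = 0
  -3·u_xxx = - 18 A
So the left-hand side equals
  2 A x - 18 A
This must equal f(x, y) = 36 - 4 x identically.
Matching coefficients of the independent functions:
  [constant term]:  - 18 A = 36
  [x]:  2 A = -4
Solving: A = -2.
Check against the point condition:
  u(1, 0) = -2  ⟹  A = -2  ✓
Hence u(x, y) = - 2 x^{3}.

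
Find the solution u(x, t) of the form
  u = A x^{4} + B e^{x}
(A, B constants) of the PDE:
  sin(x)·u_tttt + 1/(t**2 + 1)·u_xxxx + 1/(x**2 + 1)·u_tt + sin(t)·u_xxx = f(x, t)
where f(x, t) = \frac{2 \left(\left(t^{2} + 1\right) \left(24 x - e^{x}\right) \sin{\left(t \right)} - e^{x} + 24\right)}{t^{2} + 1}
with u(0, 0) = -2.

Substitute the ansatz u = A x^{4} + B e^{x} into the left-hand side.
Derivatives of the ansatz:
  u_tttt = 0
  u_xxxx = 24 A + B e^{x}
  u_tt = 0
  u_xxx = 24 A x + B e^{x}
Term by term:
  sin(x)·u_tttt = 0
  1/(t**2 + 1)·u_xxxx = \frac{24 A}{t^{2} + 1} + \frac{B e^{x}}{t^{2} + 1}
  1/(x**2 + 1)·u_tt = 0
  sin(t)·u_xxx = 24 A x \sin{\left(t \right)} + B e^{x} \sin{\left(t \right)}
So the left-hand side equals
  24 A x \sin{\left(t \right)} + \frac{24 A}{t^{2} + 1} + B e^{x} \sin{\left(t \right)} + \frac{B e^{x}}{t^{2} + 1}
This must equal f(x, t) identically; expanded, f = 48 x \sin{\left(t \right)} - 2 e^{x} \sin{\left(t \right)} - \frac{2 e^{x}}{t^{2} + 1} + \frac{48}{t^{2} + 1}.
Matching coefficients of the independent functions:
  [x \sin{\left(t \right)}, \frac{1}{t^{2} + 1}]:  24 A = 48
  [\frac{e^{x}}{t^{2} + 1}, e^{x} \sin{\left(t \right)}]:  B = -2
Solving: A = 2, B = -2.
Check against the point condition:
  u(0, 0) = -2  ⟹  B = -2  ✓
Hence u(x, t) = 2 x^{4} - 2 e^{x}.

Answer: u(x, t) = 2 x^{4} - 2 e^{x}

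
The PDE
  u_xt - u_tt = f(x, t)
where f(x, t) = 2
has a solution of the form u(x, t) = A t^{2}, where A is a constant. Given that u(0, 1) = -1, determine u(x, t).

Substitute the ansatz u = A t^{2} into the left-hand side.
Derivatives of the ansatz:
  u_xt = 0
  u_tt = 2 A
Term by term:
  u_xt = 0
  -u_tt = - 2 A
So the left-hand side equals
  - 2 A
This must equal f(x, t) = 2 identically.
Matching coefficients of the independent functions:
  [constant term]:  - 2 A = 2
Solving: A = -1.
Check against the point condition:
  u(0, 1) = -1  ⟹  A = -1  ✓
Hence u(x, t) = - t^{2}.

Answer: u(x, t) = - t^{2}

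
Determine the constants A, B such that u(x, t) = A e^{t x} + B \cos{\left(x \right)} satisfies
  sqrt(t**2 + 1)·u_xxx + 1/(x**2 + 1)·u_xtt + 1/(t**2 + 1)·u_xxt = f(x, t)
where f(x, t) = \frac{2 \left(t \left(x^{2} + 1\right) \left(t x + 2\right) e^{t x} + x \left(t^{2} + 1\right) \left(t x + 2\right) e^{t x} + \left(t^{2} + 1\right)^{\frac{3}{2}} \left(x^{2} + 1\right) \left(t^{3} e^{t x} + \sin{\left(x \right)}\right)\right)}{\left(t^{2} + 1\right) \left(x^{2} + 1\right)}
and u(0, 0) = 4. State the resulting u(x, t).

Substitute the ansatz u = A e^{t x} + B \cos{\left(x \right)} into the left-hand side.
Derivatives of the ansatz:
  u_xxx = A t^{3} e^{t x} + B \sin{\left(x \right)}
  u_xtt = A t x^{2} e^{t x} + 2 A x e^{t x}
  u_xxt = A t^{2} x e^{t x} + 2 A t e^{t x}
Term by term:
  sqrt(t**2 + 1)·u_xxx = A t^{3} \sqrt{t^{2} + 1} e^{t x} + B \sqrt{t^{2} + 1} \sin{\left(x \right)}
  1/(x**2 + 1)·u_xtt = \frac{A t x^{2} e^{t x}}{x^{2} + 1} + \frac{2 A x e^{t x}}{x^{2} + 1}
  1/(t**2 + 1)·u_xxt = \frac{A t^{2} x e^{t x}}{t^{2} + 1} + \frac{2 A t e^{t x}}{t^{2} + 1}
So the left-hand side equals
  A t^{3} \sqrt{t^{2} + 1} e^{t x} + \frac{A t^{2} x e^{t x}}{t^{2} + 1} + \frac{A t x^{2} e^{t x}}{x^{2} + 1} + \frac{2 A t e^{t x}}{t^{2} + 1} + \frac{2 A x e^{t x}}{x^{2} + 1} + B \sqrt{t^{2} + 1} \sin{\left(x \right)}
This must equal f(x, t) identically; expanded, f = 2 t^{3} \sqrt{t^{2} + 1} e^{t x} + \frac{2 t^{2} x e^{t x}}{t^{2} + 1} + \frac{2 t x^{2} e^{t x}}{x^{2} + 1} + \frac{4 t e^{t x}}{t^{2} + 1} + \frac{4 x e^{t x}}{x^{2} + 1} + 2 \sqrt{t^{2} + 1} \sin{\left(x \right)}.
Matching coefficients of the independent functions:
  [\sqrt{t^{2} + 1} \sin{\left(x \right)}]:  B = 2
  [\frac{t e^{t x}}{t^{2} + 1}, \frac{x e^{t x}}{x^{2} + 1}]:  2 A = 4
  [t^{3} \sqrt{t^{2} + 1} e^{t x}, \frac{t x^{2} e^{t x}}{x^{2} + 1}, \frac{t^{2} x e^{t x}}{t^{2} + 1}]:  A = 2
Solving: A = 2, B = 2.
Check against the point condition:
  u(0, 0) = 4  ⟹  A + B = 4  ✓
Hence u(x, t) = 2 e^{t x} + 2 \cos{\left(x \right)}.

Answer: u(x, t) = 2 e^{t x} + 2 \cos{\left(x \right)}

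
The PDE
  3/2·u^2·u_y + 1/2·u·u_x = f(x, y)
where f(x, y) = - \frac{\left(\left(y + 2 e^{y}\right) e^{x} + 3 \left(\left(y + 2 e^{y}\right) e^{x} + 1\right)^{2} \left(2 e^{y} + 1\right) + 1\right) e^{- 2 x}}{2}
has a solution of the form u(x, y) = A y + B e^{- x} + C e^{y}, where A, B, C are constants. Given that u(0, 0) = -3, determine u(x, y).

Answer: u(x, y) = - y - 2 e^{y} - e^{- x}

Derivation:
Substitute the ansatz u = A y + B e^{- x} + C e^{y} into the left-hand side.
Derivatives of the ansatz:
  u_y = A + C e^{y}
  u_x = - B e^{- x}
Term by term:
  3/2·u^2·u_y = \frac{3 A^{3} y^{2}}{2} + 3 A^{2} B y e^{- x} + \frac{3 A^{2} C y^{2} e^{y}}{2} + 3 A^{2} C y e^{y} + \frac{3 A B^{2} e^{- 2 x}}{2} + 3 A B C y e^{- x} e^{y} + 3 A B C e^{- x} e^{y} + 3 A C^{2} y e^{2 y} + \frac{3 A C^{2} e^{2 y}}{2} + \frac{3 B^{2} C e^{- 2 x} e^{y}}{2} + 3 B C^{2} e^{- x} e^{2 y} + \frac{3 C^{3} e^{3 y}}{2}
  1/2·u·u_x = - \frac{A B y e^{- x}}{2} - \frac{B^{2} e^{- 2 x}}{2} - \frac{B C e^{- x} e^{y}}{2}
So the left-hand side equals
  \frac{3 A^{3} y^{2}}{2} + 3 A^{2} B y e^{- x} + \frac{3 A^{2} C y^{2} e^{y}}{2} + 3 A^{2} C y e^{y} + \frac{3 A B^{2} e^{- 2 x}}{2} + 3 A B C y e^{- x} e^{y} + 3 A B C e^{- x} e^{y} - \frac{A B y e^{- x}}{2} + 3 A C^{2} y e^{2 y} + \frac{3 A C^{2} e^{2 y}}{2} + \frac{3 B^{2} C e^{- 2 x} e^{y}}{2} - \frac{B^{2} e^{- 2 x}}{2} + 3 B C^{2} e^{- x} e^{2 y} - \frac{B C e^{- x} e^{y}}{2} + \frac{3 C^{3} e^{3 y}}{2}
This must equal f(x, y) identically; expanded, f = - 3 y^{2} e^{y} - \frac{3 y^{2}}{2} - 12 y e^{2 y} - 6 y e^{y} - 6 y e^{- x} e^{y} - \frac{7 y e^{- x}}{2} - 12 e^{3 y} - 6 e^{2 y} - 12 e^{- x} e^{2 y} - 7 e^{- x} e^{y} - 3 e^{- 2 x} e^{y} - 2 e^{- 2 x}.
Matching coefficients of the independent functions:
  [y^{2}]:  \frac{3 A^{3}}{2} = - \frac{3}{2}
  [y e^{- x}]:  3 A^{2} B - \frac{A B}{2} = - \frac{7}{2}
  [y e^{y}]:  3 A^{2} C = -6
  [y e^{2 y}]:  3 A C^{2} = -12
  [y^{2} e^{y}]:  \frac{3 A^{2} C}{2} = -3
  [e^{- 2 x} e^{y}]:  \frac{3 B^{2} C}{2} = -3
  [e^{- x} e^{y}]:  3 A B C - \frac{B C}{2} = -7
  [e^{- x} e^{2 y}]:  3 B C^{2} = -12
  [y e^{- x} e^{y}]:  3 A B C = -6
  [e^{- 2 x}]:  \frac{3 A B^{2}}{2} - \frac{B^{2}}{2} = -2
  [e^{2 y}]:  \frac{3 A C^{2}}{2} = -6
  [e^{3 y}]:  \frac{3 C^{3}}{2} = -12
Solving: A = -1, B = -1, C = -2.
Check against the point condition:
  u(0, 0) = -3  ⟹  B + C = -3  ✓
Hence u(x, y) = - y - 2 e^{y} - e^{- x}.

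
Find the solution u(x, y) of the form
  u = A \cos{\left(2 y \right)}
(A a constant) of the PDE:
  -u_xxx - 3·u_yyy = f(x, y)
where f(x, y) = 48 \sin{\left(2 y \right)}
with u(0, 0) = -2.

Substitute the ansatz u = A \cos{\left(2 y \right)} into the left-hand side.
Derivatives of the ansatz:
  u_xxx = 0
  u_yyy = 8 A \sin{\left(2 y \right)}
Term by term:
  -u_xxx = 0
  -3·u_yyy = - 24 A \sin{\left(2 y \right)}
So the left-hand side equals
  - 24 A \sin{\left(2 y \right)}
This must equal f(x, y) = 48 \sin{\left(2 y \right)} identically.
Matching coefficients of the independent functions:
  [\sin{\left(2 y \right)}]:  - 24 A = 48
Solving: A = -2.
Check against the point condition:
  u(0, 0) = -2  ⟹  A = -2  ✓
Hence u(x, y) = - 2 \cos{\left(2 y \right)}.

Answer: u(x, y) = - 2 \cos{\left(2 y \right)}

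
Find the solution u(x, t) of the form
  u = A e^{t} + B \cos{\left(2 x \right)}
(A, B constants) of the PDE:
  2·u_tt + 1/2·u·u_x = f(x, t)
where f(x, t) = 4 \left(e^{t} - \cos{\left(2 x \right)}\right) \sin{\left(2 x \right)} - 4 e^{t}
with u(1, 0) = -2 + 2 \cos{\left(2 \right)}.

Substitute the ansatz u = A e^{t} + B \cos{\left(2 x \right)} into the left-hand side.
Derivatives of the ansatz:
  u_tt = A e^{t}
  u_x = - 2 B \sin{\left(2 x \right)}
Term by term:
  2·u_tt = 2 A e^{t}
  1/2·u·u_x = - A B e^{t} \sin{\left(2 x \right)} - B^{2} \sin{\left(2 x \right)} \cos{\left(2 x \right)}
So the left-hand side equals
  - A B e^{t} \sin{\left(2 x \right)} + 2 A e^{t} - B^{2} \sin{\left(2 x \right)} \cos{\left(2 x \right)}
This must equal f(x, t) identically; expanded, f = 4 e^{t} \sin{\left(2 x \right)} - 4 e^{t} - 4 \sin{\left(2 x \right)} \cos{\left(2 x \right)}.
Matching coefficients of the independent functions:
  [e^{t} \sin{\left(2 x \right)}]:  - A B = 4
  [\sin{\left(2 x \right)} \cos{\left(2 x \right)}]:  - B^{2} = -4
  [e^{t}]:  2 A = -4
Solving: A = -2, B = 2.
Check against the point condition:
  u(1, 0) = -2 + 2 \cos{\left(2 \right)}  ⟹  A + B \cos{\left(2 \right)} = -2 + 2 \cos{\left(2 \right)}  ✓
Hence u(x, t) = - 2 e^{t} + 2 \cos{\left(2 x \right)}.

Answer: u(x, t) = - 2 e^{t} + 2 \cos{\left(2 x \right)}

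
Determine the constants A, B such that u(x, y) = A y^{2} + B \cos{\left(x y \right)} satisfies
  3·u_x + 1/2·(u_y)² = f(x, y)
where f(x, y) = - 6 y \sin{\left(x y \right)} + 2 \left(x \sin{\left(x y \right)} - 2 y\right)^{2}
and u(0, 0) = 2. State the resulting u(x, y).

Substitute the ansatz u = A y^{2} + B \cos{\left(x y \right)} into the left-hand side.
Derivatives of the ansatz:
  u_x = - B y \sin{\left(x y \right)}
  u_y = 2 A y - B x \sin{\left(x y \right)}
Term by term:
  3·u_x = - 3 B y \sin{\left(x y \right)}
  1/2·(u_y)² = 2 A^{2} y^{2} - 2 A B x y \sin{\left(x y \right)} + \frac{B^{2} x^{2} \sin^{2}{\left(x y \right)}}{2}
So the left-hand side equals
  2 A^{2} y^{2} - 2 A B x y \sin{\left(x y \right)} + \frac{B^{2} x^{2} \sin^{2}{\left(x y \right)}}{2} - 3 B y \sin{\left(x y \right)}
This must equal f(x, y) identically; expanded, f = 2 x^{2} \sin^{2}{\left(x y \right)} - 8 x y \sin{\left(x y \right)} + 8 y^{2} - 6 y \sin{\left(x y \right)}.
Matching coefficients of the independent functions:
  [y^{2}]:  2 A^{2} = 8
  [x^{2} \sin^{2}{\left(x y \right)}]:  \frac{B^{2}}{2} = 2
  [y \sin{\left(x y \right)}]:  - 3 B = -6
  [x y \sin{\left(x y \right)}]:  - 2 A B = -8
Solving: A = 2, B = 2.
Check against the point condition:
  u(0, 0) = 2  ⟹  B = 2  ✓
Hence u(x, y) = 2 y^{2} + 2 \cos{\left(x y \right)}.

Answer: u(x, y) = 2 y^{2} + 2 \cos{\left(x y \right)}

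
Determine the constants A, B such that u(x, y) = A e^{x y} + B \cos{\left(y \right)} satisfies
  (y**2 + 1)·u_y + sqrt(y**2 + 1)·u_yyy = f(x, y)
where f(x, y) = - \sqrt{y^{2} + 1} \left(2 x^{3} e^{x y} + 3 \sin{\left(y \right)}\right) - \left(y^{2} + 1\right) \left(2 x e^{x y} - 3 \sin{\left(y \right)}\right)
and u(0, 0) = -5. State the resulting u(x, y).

Answer: u(x, y) = - 2 e^{x y} - 3 \cos{\left(y \right)}

Derivation:
Substitute the ansatz u = A e^{x y} + B \cos{\left(y \right)} into the left-hand side.
Derivatives of the ansatz:
  u_y = A x e^{x y} - B \sin{\left(y \right)}
  u_yyy = A x^{3} e^{x y} + B \sin{\left(y \right)}
Term by term:
  (y**2 + 1)·u_y = A x y^{2} e^{x y} + A x e^{x y} - B y^{2} \sin{\left(y \right)} - B \sin{\left(y \right)}
  sqrt(y**2 + 1)·u_yyy = A x^{3} \sqrt{y^{2} + 1} e^{x y} + B \sqrt{y^{2} + 1} \sin{\left(y \right)}
So the left-hand side equals
  A x^{3} \sqrt{y^{2} + 1} e^{x y} + A x y^{2} e^{x y} + A x e^{x y} - B y^{2} \sin{\left(y \right)} + B \sqrt{y^{2} + 1} \sin{\left(y \right)} - B \sin{\left(y \right)}
This must equal f(x, y) identically; expanded, f = - 2 x^{3} \sqrt{y^{2} + 1} e^{x y} - 2 x y^{2} e^{x y} - 2 x e^{x y} + 3 y^{2} \sin{\left(y \right)} - 3 \sqrt{y^{2} + 1} \sin{\left(y \right)} + 3 \sin{\left(y \right)}.
Matching coefficients of the independent functions:
  [x e^{x y}, x y^{2} e^{x y}, x^{3} \sqrt{y^{2} + 1} e^{x y}]:  A = -2
  [y^{2} \sin{\left(y \right)}, \sin{\left(y \right)}]:  - B = 3
  [\sqrt{y^{2} + 1} \sin{\left(y \right)}]:  B = -3
Solving: A = -2, B = -3.
Check against the point condition:
  u(0, 0) = -5  ⟹  A + B = -5  ✓
Hence u(x, y) = - 2 e^{x y} - 3 \cos{\left(y \right)}.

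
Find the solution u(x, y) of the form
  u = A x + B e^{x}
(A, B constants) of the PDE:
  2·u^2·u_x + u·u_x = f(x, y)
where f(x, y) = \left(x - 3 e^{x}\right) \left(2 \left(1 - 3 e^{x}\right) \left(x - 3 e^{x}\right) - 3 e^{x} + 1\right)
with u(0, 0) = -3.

Substitute the ansatz u = A x + B e^{x} into the left-hand side.
Derivatives of the ansatz:
  u_x = A + B e^{x}
Term by term:
  2·u^2·u_x = 2 A^{3} x^{2} + 2 A^{2} B x^{2} e^{x} + 4 A^{2} B x e^{x} + 4 A B^{2} x e^{2 x} + 2 A B^{2} e^{2 x} + 2 B^{3} e^{3 x}
  u·u_x = A^{2} x + A B x e^{x} + A B e^{x} + B^{2} e^{2 x}
So the left-hand side equals
  2 A^{3} x^{2} + 2 A^{2} B x^{2} e^{x} + 4 A^{2} B x e^{x} + A^{2} x + 4 A B^{2} x e^{2 x} + 2 A B^{2} e^{2 x} + A B x e^{x} + A B e^{x} + 2 B^{3} e^{3 x} + B^{2} e^{2 x}
This must equal f(x, y) identically; expanded, f = - 6 x^{2} e^{x} + 2 x^{2} + 36 x e^{2 x} - 15 x e^{x} + x - 54 e^{3 x} + 27 e^{2 x} - 3 e^{x}.
Matching coefficients of the independent functions:
  [x]:  A^{2} = 1
  [x^{2}]:  2 A^{3} = 2
  [x e^{x}]:  4 A^{2} B + A B = -15
  [x e^{2 x}]:  4 A B^{2} = 36
  [x^{2} e^{x}]:  2 A^{2} B = -6
  [e^{x}]:  A B = -3
  [e^{2 x}]:  2 A B^{2} + B^{2} = 27
  [e^{3 x}]:  2 B^{3} = -54
Solving: A = 1, B = -3.
Check against the point condition:
  u(0, 0) = -3  ⟹  B = -3  ✓
Hence u(x, y) = x - 3 e^{x}.

Answer: u(x, y) = x - 3 e^{x}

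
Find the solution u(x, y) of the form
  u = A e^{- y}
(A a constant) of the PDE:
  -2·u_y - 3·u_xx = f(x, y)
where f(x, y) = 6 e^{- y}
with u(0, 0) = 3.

Substitute the ansatz u = A e^{- y} into the left-hand side.
Derivatives of the ansatz:
  u_y = - A e^{- y}
  u_xx = 0
Term by term:
  -2·u_y = 2 A e^{- y}
  -3·u_xx = 0
So the left-hand side equals
  2 A e^{- y}
This must equal f(x, y) = 6 e^{- y} identically.
Matching coefficients of the independent functions:
  [e^{- y}]:  2 A = 6
Solving: A = 3.
Check against the point condition:
  u(0, 0) = 3  ⟹  A = 3  ✓
Hence u(x, y) = 3 e^{- y}.

Answer: u(x, y) = 3 e^{- y}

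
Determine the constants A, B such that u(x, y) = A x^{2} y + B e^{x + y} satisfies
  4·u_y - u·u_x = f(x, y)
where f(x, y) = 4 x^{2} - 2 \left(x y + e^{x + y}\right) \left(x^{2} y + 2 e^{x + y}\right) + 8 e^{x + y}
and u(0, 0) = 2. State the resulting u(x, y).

Answer: u(x, y) = x^{2} y + 2 e^{x + y}

Derivation:
Substitute the ansatz u = A x^{2} y + B e^{x + y} into the left-hand side.
Derivatives of the ansatz:
  u_y = A x^{2} + B e^{x} e^{y}
  u_x = 2 A x y + B e^{x} e^{y}
Term by term:
  4·u_y = 4 A x^{2} + 4 B e^{x} e^{y}
  -u·u_x = - 2 A^{2} x^{3} y^{2} - A B x^{2} y e^{x} e^{y} - 2 A B x y e^{x} e^{y} - B^{2} e^{2 x} e^{2 y}
So the left-hand side equals
  - 2 A^{2} x^{3} y^{2} - A B x^{2} y e^{x} e^{y} - 2 A B x y e^{x} e^{y} + 4 A x^{2} - B^{2} e^{2 x} e^{2 y} + 4 B e^{x} e^{y}
This must equal f(x, y) identically; expanded, f = - 2 x^{3} y^{2} - 2 x^{2} y e^{x} e^{y} + 4 x^{2} - 4 x y e^{x} e^{y} - 4 e^{2 x} e^{2 y} + 8 e^{x} e^{y}.
Matching coefficients of the independent functions:
  [x^{2}]:  4 A = 4
  [x^{3} y^{2}]:  - 2 A^{2} = -2
  [e^{x} e^{y}]:  4 B = 8
  [e^{2 x} e^{2 y}]:  - B^{2} = -4
  [x y e^{x} e^{y}]:  - 2 A B = -4
  [x^{2} y e^{x} e^{y}]:  - A B = -2
Solving: A = 1, B = 2.
Check against the point condition:
  u(0, 0) = 2  ⟹  B = 2  ✓
Hence u(x, y) = x^{2} y + 2 e^{x + y}.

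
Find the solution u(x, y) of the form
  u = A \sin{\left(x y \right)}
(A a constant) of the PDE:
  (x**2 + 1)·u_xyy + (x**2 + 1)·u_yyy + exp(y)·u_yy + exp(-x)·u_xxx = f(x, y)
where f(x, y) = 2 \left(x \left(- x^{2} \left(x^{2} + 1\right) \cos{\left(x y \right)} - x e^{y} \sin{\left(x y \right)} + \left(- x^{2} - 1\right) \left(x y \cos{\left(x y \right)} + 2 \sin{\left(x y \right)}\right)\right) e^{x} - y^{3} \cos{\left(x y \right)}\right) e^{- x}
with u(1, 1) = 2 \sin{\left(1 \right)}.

Substitute the ansatz u = A \sin{\left(x y \right)} into the left-hand side.
Derivatives of the ansatz:
  u_xyy = - A x^{2} y \cos{\left(x y \right)} - 2 A x \sin{\left(x y \right)}
  u_yyy = - A x^{3} \cos{\left(x y \right)}
  u_yy = - A x^{2} \sin{\left(x y \right)}
  u_xxx = - A y^{3} \cos{\left(x y \right)}
Term by term:
  (x**2 + 1)·u_xyy = - A x^{4} y \cos{\left(x y \right)} - 2 A x^{3} \sin{\left(x y \right)} - A x^{2} y \cos{\left(x y \right)} - 2 A x \sin{\left(x y \right)}
  (x**2 + 1)·u_yyy = - A x^{5} \cos{\left(x y \right)} - A x^{3} \cos{\left(x y \right)}
  exp(y)·u_yy = - A x^{2} e^{y} \sin{\left(x y \right)}
  exp(-x)·u_xxx = - A y^{3} e^{- x} \cos{\left(x y \right)}
So the left-hand side equals
  - A x^{5} \cos{\left(x y \right)} - A x^{4} y \cos{\left(x y \right)} - 2 A x^{3} \sin{\left(x y \right)} - A x^{3} \cos{\left(x y \right)} - A x^{2} y \cos{\left(x y \right)} - A x^{2} e^{y} \sin{\left(x y \right)} - 2 A x \sin{\left(x y \right)} - A y^{3} e^{- x} \cos{\left(x y \right)}
This must equal f(x, y) identically; expanded, f = - 2 x^{5} \cos{\left(x y \right)} - 2 x^{4} y \cos{\left(x y \right)} - 4 x^{3} \sin{\left(x y \right)} - 2 x^{3} \cos{\left(x y \right)} - 2 x^{2} y \cos{\left(x y \right)} - 2 x^{2} e^{y} \sin{\left(x y \right)} - 4 x \sin{\left(x y \right)} - 2 y^{3} e^{- x} \cos{\left(x y \right)}.
Matching coefficients of the independent functions:
  [x \sin{\left(x y \right)}, x^{3} \sin{\left(x y \right)}]:  - 2 A = -4
  [x^{3} \cos{\left(x y \right)}, x^{5} \cos{\left(x y \right)}, x^{2} y \cos{\left(x y \right)}, x^{2} e^{y} \sin{\left(x y \right)}, …]:  - A = -2
Solving: A = 2.
Check against the point condition:
  u(1, 1) = 2 \sin{\left(1 \right)}  ⟹  A \sin{\left(1 \right)} = 2 \sin{\left(1 \right)}  ✓
Hence u(x, y) = 2 \sin{\left(x y \right)}.

Answer: u(x, y) = 2 \sin{\left(x y \right)}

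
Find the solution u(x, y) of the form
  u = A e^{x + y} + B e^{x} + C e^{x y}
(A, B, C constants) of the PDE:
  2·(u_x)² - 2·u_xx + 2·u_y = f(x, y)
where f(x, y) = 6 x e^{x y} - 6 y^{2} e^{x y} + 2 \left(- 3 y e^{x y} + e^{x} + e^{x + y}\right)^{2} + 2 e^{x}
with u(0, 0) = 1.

Substitute the ansatz u = A e^{x + y} + B e^{x} + C e^{x y} into the left-hand side.
Derivatives of the ansatz:
  u_x = A e^{x} e^{y} + B e^{x} + C y e^{x y}
  u_xx = A e^{x} e^{y} + B e^{x} + C y^{2} e^{x y}
  u_y = A e^{x} e^{y} + C x e^{x y}
Term by term:
  2·(u_x)² = 2 A^{2} e^{2 x} e^{2 y} + 4 A B e^{2 x} e^{y} + 4 A C y e^{x} e^{y} e^{x y} + 2 B^{2} e^{2 x} + 4 B C y e^{x} e^{x y} + 2 C^{2} y^{2} e^{2 x y}
  -2·u_xx = - 2 A e^{x} e^{y} - 2 B e^{x} - 2 C y^{2} e^{x y}
  2·u_y = 2 A e^{x} e^{y} + 2 C x e^{x y}
So the left-hand side equals
  2 A^{2} e^{2 x} e^{2 y} + 4 A B e^{2 x} e^{y} + 4 A C y e^{x} e^{y} e^{x y} + 2 B^{2} e^{2 x} + 4 B C y e^{x} e^{x y} - 2 B e^{x} + 2 C^{2} y^{2} e^{2 x y} + 2 C x e^{x y} - 2 C y^{2} e^{x y}
This must equal f(x, y) identically; expanded, f = 6 x e^{x y} + 18 y^{2} e^{2 x y} - 6 y^{2} e^{x y} - 12 y e^{x} e^{y} e^{x y} - 12 y e^{x} e^{x y} + 2 e^{2 x} e^{2 y} + 4 e^{2 x} e^{y} + 2 e^{2 x} + 2 e^{x}.
Matching coefficients of the independent functions:
  [x e^{x y}]:  2 C = 6
  [y^{2} e^{x y}]:  - 2 C = -6
  [y^{2} e^{2 x y}]:  2 C^{2} = 18
  [e^{2 x} e^{y}]:  4 A B = 4
  [e^{2 x} e^{2 y}]:  2 A^{2} = 2
  [y e^{x} e^{x y}]:  4 B C = -12
  [y e^{x} e^{y} e^{x y}]:  4 A C = -12
  [e^{x}]:  - 2 B = 2
  [e^{2 x}]:  2 B^{2} = 2
Solving: A = -1, B = -1, C = 3.
Check against the point condition:
  u(0, 0) = 1  ⟹  A + B + C = 1  ✓
Hence u(x, y) = - e^{x} + 3 e^{x y} - e^{x + y}.

Answer: u(x, y) = - e^{x} + 3 e^{x y} - e^{x + y}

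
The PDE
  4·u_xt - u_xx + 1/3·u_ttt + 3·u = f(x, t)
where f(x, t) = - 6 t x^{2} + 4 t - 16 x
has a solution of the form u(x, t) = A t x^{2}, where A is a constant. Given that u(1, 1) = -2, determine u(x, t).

Answer: u(x, t) = - 2 t x^{2}

Derivation:
Substitute the ansatz u = A t x^{2} into the left-hand side.
Derivatives of the ansatz:
  u_xt = 2 A x
  u_xx = 2 A t
  u_ttt = 0
Term by term:
  4·u_xt = 8 A x
  -u_xx = - 2 A t
  1/3·u_ttt = 0
  3·u = 3 A t x^{2}
So the left-hand side equals
  3 A t x^{2} - 2 A t + 8 A x
This must equal f(x, t) = - 6 t x^{2} + 4 t - 16 x identically.
Matching coefficients of the independent functions:
  [t]:  - 2 A = 4
  [x]:  8 A = -16
  [t x^{2}]:  3 A = -6
Solving: A = -2.
Check against the point condition:
  u(1, 1) = -2  ⟹  A = -2  ✓
Hence u(x, t) = - 2 t x^{2}.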